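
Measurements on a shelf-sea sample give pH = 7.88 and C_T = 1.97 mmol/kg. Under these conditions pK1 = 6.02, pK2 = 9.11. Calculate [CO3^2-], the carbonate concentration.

[CO3²⁻] = 0.108 mmol/kg

α₂ = 1 / (1 + [H⁺]/K2 + [H⁺]²/(K1K2)) = 1 / (1 + 10^+1.23 + 10^-0.63)
   = 1 / (1 + 16.982 + 0.23442) = 1/18.217 = 0.05489
[CO3²⁻] = α₂ × DIC = 0.05489 × 1.97 = 0.108 mmol/kg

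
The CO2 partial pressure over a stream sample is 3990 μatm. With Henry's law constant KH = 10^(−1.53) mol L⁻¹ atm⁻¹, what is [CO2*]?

[CO2*] = 118 μmol/L

KH = 10^(−1.53) = 2.951×10^-2 mol L⁻¹ atm⁻¹
[CO2*] = KH · pCO2 = 2.951×10^-2 × 3990×10^-6 atm = 1.18×10^-4 mol/L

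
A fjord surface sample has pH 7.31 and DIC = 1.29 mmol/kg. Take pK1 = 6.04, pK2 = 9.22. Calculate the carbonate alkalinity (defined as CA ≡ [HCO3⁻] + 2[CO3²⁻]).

CA = [HCO3⁻] + 2[CO3²⁻] = (α₁ + 2α₂)·DIC
At pH 7.31: [H⁺]/K1 = 10^-1.27 = 0.053703, K2/[H⁺] = 10^-1.91 = 0.012303
α₁ = 1/(1 + 0.053703 + 0.012303) = 1/1.0660 = 0.9381; α₂ = α₁·K2/[H⁺] = 0.01154
α₁ + 2α₂ = 0.9612
CA = 0.9612 × 1.29 = 1.24 mmol/kg

CA = 1.24 mmol/kg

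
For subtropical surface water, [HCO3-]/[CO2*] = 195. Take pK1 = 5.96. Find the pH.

pH = 8.25

From K1 = [H⁺][HCO3-]/[CO2*]:  pH = pK1 + log₁₀([HCO3-]/[CO2*])
log₁₀(195) = +2.290
pH = 5.96 + (+2.290) = 8.25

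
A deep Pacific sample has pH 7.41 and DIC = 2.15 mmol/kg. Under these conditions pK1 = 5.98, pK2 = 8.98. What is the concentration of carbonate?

[CO3²⁻] = 0.0544 mmol/kg

α₂ = 1 / (1 + [H⁺]/K2 + [H⁺]²/(K1K2)) = 1 / (1 + 10^+1.57 + 10^+0.14)
   = 1 / (1 + 37.154 + 1.3804) = 1/39.534 = 0.02529
[CO3²⁻] = α₂ × DIC = 0.02529 × 2.15 = 0.0544 mmol/kg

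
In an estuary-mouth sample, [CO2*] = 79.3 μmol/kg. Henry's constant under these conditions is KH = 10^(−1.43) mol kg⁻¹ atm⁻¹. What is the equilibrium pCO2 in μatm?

pCO2 = 2130 μatm

KH = 10^(−1.43) = 3.715×10^-2 mol kg⁻¹ atm⁻¹
pCO2 = [CO2*]/KH = 79.3×10^-6 / 3.715×10^-2 = 2.13×10^-3 atm = 2130 μatm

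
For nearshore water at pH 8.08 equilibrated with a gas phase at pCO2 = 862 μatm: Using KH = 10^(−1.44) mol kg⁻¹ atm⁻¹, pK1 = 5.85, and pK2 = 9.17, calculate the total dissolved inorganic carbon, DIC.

[CO2*] = KH · pCO2 = 10^(−1.44) × 862×10^-6 = 3.130×10^-5 mol/kg
α₀ = 1/(1 + K1/[H⁺] + K1K2/[H⁺]²) = 1/(1 + 10^+2.23 + 10^+1.14) = 0.005416
DIC = [CO2*]/α₀ = 3.130×10^-5 / 0.005416 = 5.78 mmol/kg

DIC = 5.78 mmol/kg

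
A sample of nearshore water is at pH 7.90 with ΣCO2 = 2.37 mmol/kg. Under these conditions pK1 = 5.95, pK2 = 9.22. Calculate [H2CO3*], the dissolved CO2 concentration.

α₀ = 1 / (1 + K1/[H⁺] + K1K2/[H⁺]²) = 1 / (1 + 10^+1.95 + 10^+0.63)
   = 1 / (1 + 89.125 + 4.2658) = 1/94.391 = 0.01059
[CO2*] = α₀ × DIC = 0.01059 × 2.37 = 0.0251 mmol/kg

[CO2*] = 0.0251 mmol/kg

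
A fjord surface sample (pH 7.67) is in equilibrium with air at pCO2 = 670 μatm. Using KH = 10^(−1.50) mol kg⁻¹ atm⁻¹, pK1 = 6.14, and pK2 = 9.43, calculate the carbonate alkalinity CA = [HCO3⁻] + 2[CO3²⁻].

CA = 0.743 mmol/kg

[CO2*] = KH · pCO2 = 10^(−1.50) × 670×10^-6 = 2.119×10^-5 mol/kg
α₀ = 1/(1 + K1/[H⁺] + K1K2/[H⁺]²) = 1/(1 + 10^+1.53 + 10^-0.23) = 0.02819
DIC = [CO2*]/α₀ = 2.119×10^-5 / 0.02819 = 0.7516 mmol/kg
CA = (α₁ + 2α₂)·DIC = (0.9552 + 2×0.01660) × 0.7516 = 0.743 mmol/kg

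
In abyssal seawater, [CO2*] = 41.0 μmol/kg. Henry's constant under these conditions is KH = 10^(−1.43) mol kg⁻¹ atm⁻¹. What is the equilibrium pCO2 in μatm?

KH = 10^(−1.43) = 3.715×10^-2 mol kg⁻¹ atm⁻¹
pCO2 = [CO2*]/KH = 41.0×10^-6 / 3.715×10^-2 = 1.10×10^-3 atm = 1100 μatm

pCO2 = 1100 μatm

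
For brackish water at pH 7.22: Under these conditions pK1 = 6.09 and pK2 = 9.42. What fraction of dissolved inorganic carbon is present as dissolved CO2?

α₀ = 0.0686

α₀ = 1 / (1 + K1/[H⁺] + K1K2/[H⁺]²) = 1 / (1 + 10^+1.13 + 10^-1.07)
   = 1 / (1 + 13.490 + 0.085114) = 1/14.575 = 0.06861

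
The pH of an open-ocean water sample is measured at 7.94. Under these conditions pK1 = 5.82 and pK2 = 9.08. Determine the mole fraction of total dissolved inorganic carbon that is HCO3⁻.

α₁ = 1 / (1 + [H⁺]/K1 + K2/[H⁺]) = 1 / (1 + 10^-2.12 + 10^-1.14)
   = 1 / (1 + 0.0075858 + 0.072444) = 1/1.0800 = 0.9259

α₁ = 0.926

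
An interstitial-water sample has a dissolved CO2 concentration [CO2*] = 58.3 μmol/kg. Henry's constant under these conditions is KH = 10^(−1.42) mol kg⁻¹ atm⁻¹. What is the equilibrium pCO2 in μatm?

KH = 10^(−1.42) = 3.802×10^-2 mol kg⁻¹ atm⁻¹
pCO2 = [CO2*]/KH = 58.3×10^-6 / 3.802×10^-2 = 1.53×10^-3 atm = 1530 μatm

pCO2 = 1530 μatm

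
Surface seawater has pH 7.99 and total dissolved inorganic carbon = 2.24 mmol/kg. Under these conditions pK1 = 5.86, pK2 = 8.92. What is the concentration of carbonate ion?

α₂ = 1 / (1 + [H⁺]/K2 + [H⁺]²/(K1K2)) = 1 / (1 + 10^+0.93 + 10^-1.20)
   = 1 / (1 + 8.5114 + 0.063096) = 1/9.5745 = 0.1044
[CO3²⁻] = α₂ × DIC = 0.1044 × 2.24 = 0.234 mmol/kg

[CO3²⁻] = 0.234 mmol/kg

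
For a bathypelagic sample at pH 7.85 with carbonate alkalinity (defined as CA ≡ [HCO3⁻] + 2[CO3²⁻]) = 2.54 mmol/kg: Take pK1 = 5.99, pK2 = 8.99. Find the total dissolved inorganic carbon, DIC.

CA = [HCO3⁻] + 2[CO3²⁻] = (α₁ + 2α₂)·DIC
At pH 7.85: [H⁺]/K1 = 10^-1.86 = 0.013804, K2/[H⁺] = 10^-1.14 = 0.072444
α₁ = 1/(1 + 0.013804 + 0.072444) = 1/1.0862 = 0.9206; α₂ = α₁·K2/[H⁺] = 0.06669
α₁ + 2α₂ = 1.0540
DIC = CA / (α₁ + 2α₂) = 2.54 / 1.0540 = 2.41 mmol/kg

DIC = 2.41 mmol/kg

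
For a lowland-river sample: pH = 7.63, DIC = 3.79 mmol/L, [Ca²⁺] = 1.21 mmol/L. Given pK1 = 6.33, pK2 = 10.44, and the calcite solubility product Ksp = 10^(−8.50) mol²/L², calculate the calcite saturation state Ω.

α₂ = 1 / (1 + [H⁺]/K2 + [H⁺]²/(K1K2)) = 1 / (1 + 10^+2.81 + 10^+1.51)
   = 1 / (1 + 645.65 + 32.359) = 1/679.01 = 0.001473
[CO3²⁻] = α₂ × DIC = 0.001473 × 3.79 = 0.005582 mmol/L = 5.582 μmol/L
Ksp = 10^(−8.50) = 3.162×10^-9
Ω = [Ca²⁺][CO3²⁻]/Ksp = (1.21×10^-3)(5.582×10^-6) / 3.162×10^-9 = 2.14

Ω = 2.14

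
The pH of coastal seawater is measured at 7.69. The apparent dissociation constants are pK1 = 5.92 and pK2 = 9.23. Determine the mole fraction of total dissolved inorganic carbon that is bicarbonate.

α₁ = 0.956

α₁ = 1 / (1 + [H⁺]/K1 + K2/[H⁺]) = 1 / (1 + 10^-1.77 + 10^-1.54)
   = 1 / (1 + 0.016982 + 0.028840) = 1/1.0458 = 0.9562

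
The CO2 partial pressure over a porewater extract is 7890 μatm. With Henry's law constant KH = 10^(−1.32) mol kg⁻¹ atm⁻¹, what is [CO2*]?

KH = 10^(−1.32) = 4.786×10^-2 mol kg⁻¹ atm⁻¹
[CO2*] = KH · pCO2 = 4.786×10^-2 × 7890×10^-6 atm = 3.78×10^-4 mol/kg

[CO2*] = 378 μmol/kg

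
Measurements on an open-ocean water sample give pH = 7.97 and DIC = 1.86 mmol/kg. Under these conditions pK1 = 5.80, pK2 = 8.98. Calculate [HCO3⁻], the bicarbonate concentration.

[HCO3⁻] = 1.68 mmol/kg

α₁ = 1 / (1 + [H⁺]/K1 + K2/[H⁺]) = 1 / (1 + 10^-2.17 + 10^-1.01)
   = 1 / (1 + 0.0067608 + 0.097724) = 1/1.1045 = 0.9054
[HCO3⁻] = α₁ × DIC = 0.9054 × 1.86 = 1.68 mmol/kg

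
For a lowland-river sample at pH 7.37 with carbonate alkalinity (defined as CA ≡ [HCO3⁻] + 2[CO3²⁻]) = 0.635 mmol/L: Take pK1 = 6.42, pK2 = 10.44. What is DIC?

CA = [HCO3⁻] + 2[CO3²⁻] = (α₁ + 2α₂)·DIC
At pH 7.37: [H⁺]/K1 = 10^-0.95 = 0.11220, K2/[H⁺] = 10^-3.07 = 0.00085114
α₁ = 1/(1 + 0.11220 + 0.00085114) = 1/1.1131 = 0.8984; α₂ = α₁·K2/[H⁺] = 0.0007647
α₁ + 2α₂ = 0.9000
DIC = CA / (α₁ + 2α₂) = 0.635 / 0.9000 = 0.706 mmol/L

DIC = 0.706 mmol/L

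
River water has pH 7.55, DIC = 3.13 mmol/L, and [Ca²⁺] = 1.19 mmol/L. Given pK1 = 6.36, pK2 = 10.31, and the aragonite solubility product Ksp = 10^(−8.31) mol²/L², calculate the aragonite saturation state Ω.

Ω = 1.24

α₂ = 1 / (1 + [H⁺]/K2 + [H⁺]²/(K1K2)) = 1 / (1 + 10^+2.76 + 10^+1.57)
   = 1 / (1 + 575.44 + 37.154) = 1/613.59 = 0.001630
[CO3²⁻] = α₂ × DIC = 0.001630 × 3.13 = 0.005101 mmol/L = 5.101 μmol/L
Ksp = 10^(−8.31) = 4.898×10^-9
Ω = [Ca²⁺][CO3²⁻]/Ksp = (1.19×10^-3)(5.101×10^-6) / 4.898×10^-9 = 1.24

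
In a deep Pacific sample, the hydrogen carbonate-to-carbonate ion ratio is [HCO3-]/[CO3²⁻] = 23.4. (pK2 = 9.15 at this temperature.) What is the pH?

From K2 = [H⁺][CO3²⁻]/[HCO3-]:  pH = pK2 − log₁₀([HCO3-]/[CO3²⁻])
log₁₀(23.4) = +1.369
pH = 9.15 − (+1.369) = 7.78

pH = 7.78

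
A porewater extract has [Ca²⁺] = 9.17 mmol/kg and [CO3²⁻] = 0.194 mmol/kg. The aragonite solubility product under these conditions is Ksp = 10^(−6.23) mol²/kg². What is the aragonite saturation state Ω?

Ω = 3.02

Ksp = 10^(−6.23) = 5.888×10^-7
Ω = [Ca²⁺][CO3²⁻]/Ksp = (9.17×10^-3)(0.194×10^-3) / 5.888×10^-7 = 3.02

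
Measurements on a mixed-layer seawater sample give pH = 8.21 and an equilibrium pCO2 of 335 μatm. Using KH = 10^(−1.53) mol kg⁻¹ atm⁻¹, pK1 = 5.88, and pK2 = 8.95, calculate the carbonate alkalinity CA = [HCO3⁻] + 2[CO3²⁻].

CA = 2.88 mmol/kg

[CO2*] = KH · pCO2 = 10^(−1.53) × 335×10^-6 = 9.887×10^-6 mol/kg
α₀ = 1/(1 + K1/[H⁺] + K1K2/[H⁺]²) = 1/(1 + 10^+2.33 + 10^+1.59) = 0.003942
DIC = [CO2*]/α₀ = 9.887×10^-6 / 0.003942 = 2.508 mmol/kg
CA = (α₁ + 2α₂)·DIC = (0.8427 + 2×0.1533) × 2.508 = 2.88 mmol/kg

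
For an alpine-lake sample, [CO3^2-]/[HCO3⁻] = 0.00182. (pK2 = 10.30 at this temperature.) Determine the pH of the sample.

From K2 = [H⁺][CO3^2-]/[HCO3⁻]:  pH = pK2 + log₁₀([CO3^2-]/[HCO3⁻])
log₁₀(0.00182) = -2.740
pH = 10.30 + (-2.740) = 7.56

pH = 7.56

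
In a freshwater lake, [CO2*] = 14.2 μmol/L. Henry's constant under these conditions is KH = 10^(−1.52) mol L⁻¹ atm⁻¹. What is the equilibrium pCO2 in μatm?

KH = 10^(−1.52) = 3.020×10^-2 mol L⁻¹ atm⁻¹
pCO2 = [CO2*]/KH = 14.2×10^-6 / 3.020×10^-2 = 4.70×10^-4 atm = 470 μatm

pCO2 = 470 μatm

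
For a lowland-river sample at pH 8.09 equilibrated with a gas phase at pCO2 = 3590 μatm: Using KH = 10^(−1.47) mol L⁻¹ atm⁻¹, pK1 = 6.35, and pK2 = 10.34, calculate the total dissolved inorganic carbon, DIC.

DIC = 6.84 mmol/L

[CO2*] = KH · pCO2 = 10^(−1.47) × 3590×10^-6 = 1.216×10^-4 mol/L
α₀ = 1/(1 + K1/[H⁺] + K1K2/[H⁺]²) = 1/(1 + 10^+1.74 + 10^-0.51) = 0.01777
DIC = [CO2*]/α₀ = 1.216×10^-4 / 0.01777 = 6.84 mmol/L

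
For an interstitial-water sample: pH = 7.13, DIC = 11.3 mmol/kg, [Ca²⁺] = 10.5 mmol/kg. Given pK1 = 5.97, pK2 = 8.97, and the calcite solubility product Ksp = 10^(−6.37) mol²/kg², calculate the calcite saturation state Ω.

Ω = 3.71

α₂ = 1 / (1 + [H⁺]/K2 + [H⁺]²/(K1K2)) = 1 / (1 + 10^+1.84 + 10^+0.68)
   = 1 / (1 + 69.183 + 4.7863) = 1/74.969 = 0.01334
[CO3²⁻] = α₂ × DIC = 0.01334 × 11.3 = 0.1507 mmol/kg
Ksp = 10^(−6.37) = 4.266×10^-7
Ω = [Ca²⁺][CO3²⁻]/Ksp = (10.5×10^-3)(1.507×10^-4) / 4.266×10^-7 = 3.71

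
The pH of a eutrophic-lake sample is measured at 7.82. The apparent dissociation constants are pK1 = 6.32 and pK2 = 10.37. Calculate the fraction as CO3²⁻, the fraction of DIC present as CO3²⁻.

α₂ = 0.00272

α₂ = 1 / (1 + [H⁺]/K2 + [H⁺]²/(K1K2)) = 1 / (1 + 10^+2.55 + 10^+1.05)
   = 1 / (1 + 354.81 + 11.220) = 1/367.03 = 0.002725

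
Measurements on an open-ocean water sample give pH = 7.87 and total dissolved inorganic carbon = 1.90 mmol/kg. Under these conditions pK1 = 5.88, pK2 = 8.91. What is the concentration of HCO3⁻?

[HCO3⁻] = 1.73 mmol/kg

α₁ = 1 / (1 + [H⁺]/K1 + K2/[H⁺]) = 1 / (1 + 10^-1.99 + 10^-1.04)
   = 1 / (1 + 0.010233 + 0.091201) = 1/1.1014 = 0.9079
[HCO3⁻] = α₁ × DIC = 0.9079 × 1.90 = 1.73 mmol/kg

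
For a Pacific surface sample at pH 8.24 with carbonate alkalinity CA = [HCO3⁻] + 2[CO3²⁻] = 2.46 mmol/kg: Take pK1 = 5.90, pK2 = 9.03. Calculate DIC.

DIC = 2.17 mmol/kg

CA = [HCO3⁻] + 2[CO3²⁻] = (α₁ + 2α₂)·DIC
At pH 8.24: [H⁺]/K1 = 10^-2.34 = 0.0045709, K2/[H⁺] = 10^-0.79 = 0.16218
α₁ = 1/(1 + 0.0045709 + 0.16218) = 1/1.1668 = 0.8571; α₂ = α₁·K2/[H⁺] = 0.1390
α₁ + 2α₂ = 1.1351
DIC = CA / (α₁ + 2α₂) = 2.46 / 1.1351 = 2.17 mmol/kg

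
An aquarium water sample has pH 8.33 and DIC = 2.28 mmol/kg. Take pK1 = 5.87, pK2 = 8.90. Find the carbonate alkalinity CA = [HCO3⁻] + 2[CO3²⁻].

CA = [HCO3⁻] + 2[CO3²⁻] = (α₁ + 2α₂)·DIC
At pH 8.33: [H⁺]/K1 = 10^-2.46 = 0.0034674, K2/[H⁺] = 10^-0.57 = 0.26915
α₁ = 1/(1 + 0.0034674 + 0.26915) = 1/1.2726 = 0.7858; α₂ = α₁·K2/[H⁺] = 0.2115
α₁ + 2α₂ = 1.2088
CA = 1.2088 × 2.28 = 2.76 mmol/kg

CA = 2.76 mmol/kg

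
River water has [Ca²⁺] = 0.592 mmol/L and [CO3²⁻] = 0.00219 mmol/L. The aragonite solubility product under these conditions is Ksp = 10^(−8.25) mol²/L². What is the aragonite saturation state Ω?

Ω = 0.231

Ksp = 10^(−8.25) = 5.623×10^-9
Ω = [Ca²⁺][CO3²⁻]/Ksp = (0.592×10^-3)(0.00219×10^-3) / 5.623×10^-9 = 0.231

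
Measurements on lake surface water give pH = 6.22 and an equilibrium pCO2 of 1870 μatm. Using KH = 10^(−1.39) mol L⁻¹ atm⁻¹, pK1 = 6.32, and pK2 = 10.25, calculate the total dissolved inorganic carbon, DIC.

[CO2*] = KH · pCO2 = 10^(−1.39) × 1870×10^-6 = 7.618×10^-5 mol/L
α₀ = 1/(1 + K1/[H⁺] + K1K2/[H⁺]²) = 1/(1 + 10^-0.10 + 10^-4.13) = 0.5573
DIC = [CO2*]/α₀ = 7.618×10^-5 / 0.5573 = 0.137 mmol/L

DIC = 0.137 mmol/L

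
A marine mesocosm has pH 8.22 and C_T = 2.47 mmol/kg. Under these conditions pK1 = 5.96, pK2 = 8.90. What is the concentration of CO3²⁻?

α₂ = 1 / (1 + [H⁺]/K2 + [H⁺]²/(K1K2)) = 1 / (1 + 10^+0.68 + 10^-1.58)
   = 1 / (1 + 4.7863 + 0.026303) = 1/5.8126 = 0.1720
[CO3²⁻] = α₂ × DIC = 0.1720 × 2.47 = 0.425 mmol/kg

[CO3²⁻] = 0.425 mmol/kg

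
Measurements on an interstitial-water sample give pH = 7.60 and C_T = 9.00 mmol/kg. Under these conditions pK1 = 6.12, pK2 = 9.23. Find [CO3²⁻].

α₂ = 1 / (1 + [H⁺]/K2 + [H⁺]²/(K1K2)) = 1 / (1 + 10^+1.63 + 10^+0.15)
   = 1 / (1 + 42.658 + 1.4125) = 1/45.070 = 0.02219
[CO3²⁻] = α₂ × DIC = 0.02219 × 9.00 = 0.200 mmol/kg

[CO3²⁻] = 0.200 mmol/kg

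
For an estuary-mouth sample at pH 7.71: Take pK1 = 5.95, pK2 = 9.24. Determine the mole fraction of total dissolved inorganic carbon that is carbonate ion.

α₂ = 1 / (1 + [H⁺]/K2 + [H⁺]²/(K1K2)) = 1 / (1 + 10^+1.53 + 10^-0.23)
   = 1 / (1 + 33.884 + 0.58884) = 1/35.473 = 0.02819

α₂ = 0.0282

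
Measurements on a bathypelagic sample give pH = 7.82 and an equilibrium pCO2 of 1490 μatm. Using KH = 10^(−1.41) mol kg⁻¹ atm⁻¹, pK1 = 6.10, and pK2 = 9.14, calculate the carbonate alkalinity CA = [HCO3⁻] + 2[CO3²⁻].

[CO2*] = KH · pCO2 = 10^(−1.41) × 1490×10^-6 = 5.797×10^-5 mol/kg
α₀ = 1/(1 + K1/[H⁺] + K1K2/[H⁺]²) = 1/(1 + 10^+1.72 + 10^+0.40) = 0.01786
DIC = [CO2*]/α₀ = 5.797×10^-5 / 0.01786 = 3.246 mmol/kg
CA = (α₁ + 2α₂)·DIC = (0.9373 + 2×0.04486) × 3.246 = 3.33 mmol/kg

CA = 3.33 mmol/kg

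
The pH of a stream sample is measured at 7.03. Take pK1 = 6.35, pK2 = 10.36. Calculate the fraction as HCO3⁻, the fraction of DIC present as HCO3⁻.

α₁ = 1 / (1 + [H⁺]/K1 + K2/[H⁺]) = 1 / (1 + 10^-0.68 + 10^-3.33)
   = 1 / (1 + 0.20893 + 0.00046774) = 1/1.2094 = 0.8269

α₁ = 0.827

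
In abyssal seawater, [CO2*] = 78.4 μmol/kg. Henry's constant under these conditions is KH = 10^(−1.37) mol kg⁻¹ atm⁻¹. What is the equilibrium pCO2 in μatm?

KH = 10^(−1.37) = 4.266×10^-2 mol kg⁻¹ atm⁻¹
pCO2 = [CO2*]/KH = 78.4×10^-6 / 4.266×10^-2 = 1.84×10^-3 atm = 1840 μatm

pCO2 = 1840 μatm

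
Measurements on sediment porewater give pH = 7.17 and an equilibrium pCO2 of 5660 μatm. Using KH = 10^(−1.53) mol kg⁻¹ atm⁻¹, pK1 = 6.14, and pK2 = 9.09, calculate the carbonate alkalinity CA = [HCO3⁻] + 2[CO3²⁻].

CA = 1.83 mmol/kg

[CO2*] = KH · pCO2 = 10^(−1.53) × 5660×10^-6 = 1.670×10^-4 mol/kg
α₀ = 1/(1 + K1/[H⁺] + K1K2/[H⁺]²) = 1/(1 + 10^+1.03 + 10^-0.89) = 0.08443
DIC = [CO2*]/α₀ = 1.670×10^-4 / 0.08443 = 1.978 mmol/kg
CA = (α₁ + 2α₂)·DIC = (0.9047 + 2×0.01088) × 1.978 = 1.83 mmol/kg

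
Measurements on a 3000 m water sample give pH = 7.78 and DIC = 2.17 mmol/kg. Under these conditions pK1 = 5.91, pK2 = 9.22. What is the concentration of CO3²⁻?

α₂ = 1 / (1 + [H⁺]/K2 + [H⁺]²/(K1K2)) = 1 / (1 + 10^+1.44 + 10^-0.43)
   = 1 / (1 + 27.542 + 0.37154) = 1/28.914 = 0.03459
[CO3²⁻] = α₂ × DIC = 0.03459 × 2.17 = 0.0751 mmol/kg

[CO3²⁻] = 0.0751 mmol/kg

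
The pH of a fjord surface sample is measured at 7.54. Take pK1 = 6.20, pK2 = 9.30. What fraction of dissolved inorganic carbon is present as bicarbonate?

α₁ = 1 / (1 + [H⁺]/K1 + K2/[H⁺]) = 1 / (1 + 10^-1.34 + 10^-1.76)
   = 1 / (1 + 0.045709 + 0.017378) = 1/1.0631 = 0.9407

α₁ = 0.941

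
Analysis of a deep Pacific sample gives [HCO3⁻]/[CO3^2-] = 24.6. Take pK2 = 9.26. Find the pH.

pH = 7.87

From K2 = [H⁺][CO3^2-]/[HCO3⁻]:  pH = pK2 − log₁₀([HCO3⁻]/[CO3^2-])
log₁₀(24.6) = +1.391
pH = 9.26 − (+1.391) = 7.87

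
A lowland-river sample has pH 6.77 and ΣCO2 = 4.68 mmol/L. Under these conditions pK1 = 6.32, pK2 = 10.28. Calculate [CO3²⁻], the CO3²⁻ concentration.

α₂ = 1 / (1 + [H⁺]/K2 + [H⁺]²/(K1K2)) = 1 / (1 + 10^+3.51 + 10^+3.06)
   = 1 / (1 + 3235.9 + 1148.2) = 1/4385.1 = 0.0002280
[CO3²⁻] = α₂ × DIC = 0.0002280 × 4.68 = 0.00107 mmol/L = 1.07 μmol/L

[CO3²⁻] = 1.07 μmol/L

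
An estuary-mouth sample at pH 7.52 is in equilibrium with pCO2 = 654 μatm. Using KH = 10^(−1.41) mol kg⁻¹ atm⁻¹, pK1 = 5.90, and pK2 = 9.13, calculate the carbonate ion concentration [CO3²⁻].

[CO2*] = KH · pCO2 = 10^(−1.41) × 654×10^-6 = 2.544×10^-5 mol/kg
α₀ = 1/(1 + K1/[H⁺] + K1K2/[H⁺]²) = 1/(1 + 10^+1.62 + 10^+0.01) = 0.02288
DIC = [CO2*]/α₀ = 2.544×10^-5 / 0.02288 = 1.112 mmol/kg
[CO3²⁻] = α₂·DIC; α₂ = 0.02341, so [CO3²⁻] = 0.02341 × 1.112 = 0.0260 mmol/kg

[CO3²⁻] = 0.0260 mmol/kg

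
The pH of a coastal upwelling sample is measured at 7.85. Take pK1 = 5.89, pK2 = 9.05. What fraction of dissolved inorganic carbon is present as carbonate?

α₂ = 1 / (1 + [H⁺]/K2 + [H⁺]²/(K1K2)) = 1 / (1 + 10^+1.20 + 10^-0.76)
   = 1 / (1 + 15.849 + 0.17378) = 1/17.023 = 0.05875

α₂ = 0.0587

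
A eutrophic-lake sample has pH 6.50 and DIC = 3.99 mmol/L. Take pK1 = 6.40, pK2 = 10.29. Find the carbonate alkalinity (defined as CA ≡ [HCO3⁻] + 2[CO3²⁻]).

CA = [HCO3⁻] + 2[CO3²⁻] = (α₁ + 2α₂)·DIC
At pH 6.50: [H⁺]/K1 = 10^-0.10 = 0.79433, K2/[H⁺] = 10^-3.79 = 0.00016218
α₁ = 1/(1 + 0.79433 + 0.00016218) = 1/1.7945 = 0.5573; α₂ = α₁·K2/[H⁺] = 9.038×10^-5
α₁ + 2α₂ = 0.5574
CA = 0.5574 × 3.99 = 2.22 mmol/L

CA = 2.22 mmol/L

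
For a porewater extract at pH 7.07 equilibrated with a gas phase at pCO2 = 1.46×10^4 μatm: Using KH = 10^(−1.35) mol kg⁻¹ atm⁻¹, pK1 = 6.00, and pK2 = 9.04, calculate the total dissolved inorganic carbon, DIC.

DIC = 8.40 mmol/kg

[CO2*] = KH · pCO2 = 10^(−1.35) × 1.46×10^4×10^-6 = 6.522×10^-4 mol/kg
α₀ = 1/(1 + K1/[H⁺] + K1K2/[H⁺]²) = 1/(1 + 10^+1.07 + 10^-0.90) = 0.07767
DIC = [CO2*]/α₀ = 6.522×10^-4 / 0.07767 = 8.40 mmol/kg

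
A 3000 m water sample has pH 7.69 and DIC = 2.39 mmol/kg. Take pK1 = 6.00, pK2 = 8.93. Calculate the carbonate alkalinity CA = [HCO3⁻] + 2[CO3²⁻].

CA = [HCO3⁻] + 2[CO3²⁻] = (α₁ + 2α₂)·DIC
At pH 7.69: [H⁺]/K1 = 10^-1.69 = 0.020417, K2/[H⁺] = 10^-1.24 = 0.057544
α₁ = 1/(1 + 0.020417 + 0.057544) = 1/1.0780 = 0.9277; α₂ = α₁·K2/[H⁺] = 0.05338
α₁ + 2α₂ = 1.0344
CA = 1.0344 × 2.39 = 2.47 mmol/kg

CA = 2.47 mmol/kg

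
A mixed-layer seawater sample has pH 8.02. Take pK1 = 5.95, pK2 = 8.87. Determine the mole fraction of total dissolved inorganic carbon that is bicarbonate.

α₁ = 0.870

α₁ = 1 / (1 + [H⁺]/K1 + K2/[H⁺]) = 1 / (1 + 10^-2.07 + 10^-0.85)
   = 1 / (1 + 0.0085114 + 0.14125) = 1/1.1498 = 0.8697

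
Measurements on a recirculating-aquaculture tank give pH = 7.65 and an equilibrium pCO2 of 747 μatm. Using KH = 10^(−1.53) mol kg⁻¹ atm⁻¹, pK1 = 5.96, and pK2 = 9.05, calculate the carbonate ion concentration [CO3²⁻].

[CO2*] = KH · pCO2 = 10^(−1.53) × 747×10^-6 = 2.205×10^-5 mol/kg
α₀ = 1/(1 + K1/[H⁺] + K1K2/[H⁺]²) = 1/(1 + 10^+1.69 + 10^+0.29) = 0.01926
DIC = [CO2*]/α₀ = 2.205×10^-5 / 0.01926 = 1.145 mmol/kg
[CO3²⁻] = α₂·DIC; α₂ = 0.03755, so [CO3²⁻] = 0.03755 × 1.145 = 0.0430 mmol/kg

[CO3²⁻] = 0.0430 mmol/kg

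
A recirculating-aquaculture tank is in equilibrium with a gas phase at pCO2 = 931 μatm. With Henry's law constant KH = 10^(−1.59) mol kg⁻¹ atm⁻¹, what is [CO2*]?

[CO2*] = 23.9 μmol/kg

KH = 10^(−1.59) = 2.570×10^-2 mol kg⁻¹ atm⁻¹
[CO2*] = KH · pCO2 = 2.570×10^-2 × 931×10^-6 atm = 2.39×10^-5 mol/kg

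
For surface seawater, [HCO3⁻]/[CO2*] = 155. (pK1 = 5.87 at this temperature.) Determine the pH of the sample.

From K1 = [H⁺][HCO3⁻]/[CO2*]:  pH = pK1 + log₁₀([HCO3⁻]/[CO2*])
log₁₀(155) = +2.190
pH = 5.87 + (+2.190) = 8.06

pH = 8.06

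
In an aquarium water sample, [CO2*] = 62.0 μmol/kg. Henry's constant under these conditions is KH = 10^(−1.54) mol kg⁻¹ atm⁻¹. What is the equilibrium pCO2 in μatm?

KH = 10^(−1.54) = 2.884×10^-2 mol kg⁻¹ atm⁻¹
pCO2 = [CO2*]/KH = 62.0×10^-6 / 2.884×10^-2 = 2.15×10^-3 atm = 2150 μatm

pCO2 = 2150 μatm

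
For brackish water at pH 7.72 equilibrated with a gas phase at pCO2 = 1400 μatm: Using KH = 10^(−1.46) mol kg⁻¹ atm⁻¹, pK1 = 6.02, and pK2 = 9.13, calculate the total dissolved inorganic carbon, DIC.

[CO2*] = KH · pCO2 = 10^(−1.46) × 1400×10^-6 = 4.854×10^-5 mol/kg
α₀ = 1/(1 + K1/[H⁺] + K1K2/[H⁺]²) = 1/(1 + 10^+1.70 + 10^+0.29) = 0.01884
DIC = [CO2*]/α₀ = 4.854×10^-5 / 0.01884 = 2.58 mmol/kg

DIC = 2.58 mmol/kg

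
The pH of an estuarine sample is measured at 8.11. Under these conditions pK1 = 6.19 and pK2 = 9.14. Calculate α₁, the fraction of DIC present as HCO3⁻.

α₁ = 1 / (1 + [H⁺]/K1 + K2/[H⁺]) = 1 / (1 + 10^-1.92 + 10^-1.03)
   = 1 / (1 + 0.012023 + 0.093325) = 1/1.1053 = 0.9047

α₁ = 0.905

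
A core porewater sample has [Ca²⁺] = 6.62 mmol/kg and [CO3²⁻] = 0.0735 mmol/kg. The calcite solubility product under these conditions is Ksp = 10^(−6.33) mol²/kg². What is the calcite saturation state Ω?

Ksp = 10^(−6.33) = 4.677×10^-7
Ω = [Ca²⁺][CO3²⁻]/Ksp = (6.62×10^-3)(0.0735×10^-3) / 4.677×10^-7 = 1.04

Ω = 1.04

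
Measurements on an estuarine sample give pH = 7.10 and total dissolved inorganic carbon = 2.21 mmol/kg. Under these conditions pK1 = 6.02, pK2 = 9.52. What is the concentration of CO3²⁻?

[CO3²⁻] = 7.73 μmol/kg

α₂ = 1 / (1 + [H⁺]/K2 + [H⁺]²/(K1K2)) = 1 / (1 + 10^+2.42 + 10^+1.34)
   = 1 / (1 + 263.03 + 21.878) = 1/285.90 = 0.003498
[CO3²⁻] = α₂ × DIC = 0.003498 × 2.21 = 0.00773 mmol/kg = 7.73 μmol/kg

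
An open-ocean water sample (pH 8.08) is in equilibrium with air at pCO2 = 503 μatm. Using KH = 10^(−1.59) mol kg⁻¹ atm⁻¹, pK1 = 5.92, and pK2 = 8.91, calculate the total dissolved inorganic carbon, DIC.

[CO2*] = KH · pCO2 = 10^(−1.59) × 503×10^-6 = 1.293×10^-5 mol/kg
α₀ = 1/(1 + K1/[H⁺] + K1K2/[H⁺]²) = 1/(1 + 10^+2.16 + 10^+1.33) = 0.005991
DIC = [CO2*]/α₀ = 1.293×10^-5 / 0.005991 = 2.16 mmol/kg

DIC = 2.16 mmol/kg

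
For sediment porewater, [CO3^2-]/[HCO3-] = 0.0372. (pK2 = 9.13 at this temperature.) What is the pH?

pH = 7.70

From K2 = [H⁺][CO3^2-]/[HCO3-]:  pH = pK2 + log₁₀([CO3^2-]/[HCO3-])
log₁₀(0.0372) = -1.429
pH = 9.13 + (-1.429) = 7.70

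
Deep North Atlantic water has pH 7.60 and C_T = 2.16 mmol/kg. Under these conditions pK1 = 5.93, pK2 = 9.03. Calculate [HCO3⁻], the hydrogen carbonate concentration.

α₁ = 1 / (1 + [H⁺]/K1 + K2/[H⁺]) = 1 / (1 + 10^-1.67 + 10^-1.43)
   = 1 / (1 + 0.021380 + 0.037154) = 1/1.0585 = 0.9447
[HCO3⁻] = α₁ × DIC = 0.9447 × 2.16 = 2.04 mmol/kg

[HCO3⁻] = 2.04 mmol/kg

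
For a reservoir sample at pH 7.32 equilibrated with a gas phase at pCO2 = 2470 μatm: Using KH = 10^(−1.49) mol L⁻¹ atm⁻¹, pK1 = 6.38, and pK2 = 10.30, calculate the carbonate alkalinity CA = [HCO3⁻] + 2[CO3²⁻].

CA = 0.698 mmol/L

[CO2*] = KH · pCO2 = 10^(−1.49) × 2470×10^-6 = 7.993×10^-5 mol/L
α₀ = 1/(1 + K1/[H⁺] + K1K2/[H⁺]²) = 1/(1 + 10^+0.94 + 10^-2.04) = 0.1029
DIC = [CO2*]/α₀ = 7.993×10^-5 / 0.1029 = 0.7768 mmol/L
CA = (α₁ + 2α₂)·DIC = (0.8962 + 2×0.0009384) × 0.7768 = 0.698 mmol/L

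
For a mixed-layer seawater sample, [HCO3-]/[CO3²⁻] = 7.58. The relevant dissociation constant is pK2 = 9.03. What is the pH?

pH = 8.15

From K2 = [H⁺][CO3²⁻]/[HCO3-]:  pH = pK2 − log₁₀([HCO3-]/[CO3²⁻])
log₁₀(7.58) = +0.880
pH = 9.03 − (+0.880) = 8.15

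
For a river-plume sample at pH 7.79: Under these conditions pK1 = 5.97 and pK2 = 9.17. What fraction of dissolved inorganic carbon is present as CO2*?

α₀ = 0.0143

α₀ = 1 / (1 + K1/[H⁺] + K1K2/[H⁺]²) = 1 / (1 + 10^+1.82 + 10^+0.44)
   = 1 / (1 + 66.069 + 2.7542) = 1/69.824 = 0.01432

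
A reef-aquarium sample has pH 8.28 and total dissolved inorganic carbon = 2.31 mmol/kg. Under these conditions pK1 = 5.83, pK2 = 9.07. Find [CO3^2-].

α₂ = 1 / (1 + [H⁺]/K2 + [H⁺]²/(K1K2)) = 1 / (1 + 10^+0.79 + 10^-1.66)
   = 1 / (1 + 6.1660 + 0.021878) = 1/7.1878 = 0.1391
[CO3²⁻] = α₂ × DIC = 0.1391 × 2.31 = 0.321 mmol/kg

[CO3²⁻] = 0.321 mmol/kg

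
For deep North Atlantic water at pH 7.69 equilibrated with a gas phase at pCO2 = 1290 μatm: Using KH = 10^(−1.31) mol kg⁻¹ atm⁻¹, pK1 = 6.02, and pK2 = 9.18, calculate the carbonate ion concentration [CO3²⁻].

[CO2*] = KH · pCO2 = 10^(−1.31) × 1290×10^-6 = 6.318×10^-5 mol/kg
α₀ = 1/(1 + K1/[H⁺] + K1K2/[H⁺]²) = 1/(1 + 10^+1.67 + 10^+0.18) = 0.02029
DIC = [CO2*]/α₀ = 6.318×10^-5 / 0.02029 = 3.114 mmol/kg
[CO3²⁻] = α₂·DIC; α₂ = 0.03071, so [CO3²⁻] = 0.03071 × 3.114 = 0.0956 mmol/kg

[CO3²⁻] = 0.0956 mmol/kg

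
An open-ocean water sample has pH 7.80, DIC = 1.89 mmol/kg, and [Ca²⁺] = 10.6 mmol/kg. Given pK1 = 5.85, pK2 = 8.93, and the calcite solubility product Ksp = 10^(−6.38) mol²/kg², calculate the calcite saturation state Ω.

α₂ = 1 / (1 + [H⁺]/K2 + [H⁺]²/(K1K2)) = 1 / (1 + 10^+1.13 + 10^-0.82)
   = 1 / (1 + 13.490 + 0.15136) = 1/14.641 = 0.06830
[CO3²⁻] = α₂ × DIC = 0.06830 × 1.89 = 0.1291 mmol/kg
Ksp = 10^(−6.38) = 4.169×10^-7
Ω = [Ca²⁺][CO3²⁻]/Ksp = (10.6×10^-3)(1.291×10^-4) / 4.169×10^-7 = 3.28

Ω = 3.28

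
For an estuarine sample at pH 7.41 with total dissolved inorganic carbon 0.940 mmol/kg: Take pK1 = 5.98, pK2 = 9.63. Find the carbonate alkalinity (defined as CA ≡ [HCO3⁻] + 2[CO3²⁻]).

CA = 0.912 mmol/kg

CA = [HCO3⁻] + 2[CO3²⁻] = (α₁ + 2α₂)·DIC
At pH 7.41: [H⁺]/K1 = 10^-1.43 = 0.037154, K2/[H⁺] = 10^-2.22 = 0.0060256
α₁ = 1/(1 + 0.037154 + 0.0060256) = 1/1.0432 = 0.9586; α₂ = α₁·K2/[H⁺] = 0.005776
α₁ + 2α₂ = 0.9702
CA = 0.9702 × 0.940 = 0.912 mmol/kg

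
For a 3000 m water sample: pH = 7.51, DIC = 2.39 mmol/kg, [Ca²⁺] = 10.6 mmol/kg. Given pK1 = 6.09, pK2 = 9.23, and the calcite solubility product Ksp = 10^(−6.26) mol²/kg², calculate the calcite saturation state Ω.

α₂ = 1 / (1 + [H⁺]/K2 + [H⁺]²/(K1K2)) = 1 / (1 + 10^+1.72 + 10^+0.30)
   = 1 / (1 + 52.481 + 1.9953) = 1/55.476 = 0.01803
[CO3²⁻] = α₂ × DIC = 0.01803 × 2.39 = 0.04308 mmol/kg
Ksp = 10^(−6.26) = 5.495×10^-7
Ω = [Ca²⁺][CO3²⁻]/Ksp = (10.6×10^-3)(4.308×10^-5) / 5.495×10^-7 = 0.831

Ω = 0.831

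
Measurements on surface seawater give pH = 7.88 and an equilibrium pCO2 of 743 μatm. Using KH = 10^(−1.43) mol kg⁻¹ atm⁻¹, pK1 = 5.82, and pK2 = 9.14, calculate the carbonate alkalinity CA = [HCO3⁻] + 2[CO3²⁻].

[CO2*] = KH · pCO2 = 10^(−1.43) × 743×10^-6 = 2.761×10^-5 mol/kg
α₀ = 1/(1 + K1/[H⁺] + K1K2/[H⁺]²) = 1/(1 + 10^+2.06 + 10^+0.80) = 0.008188
DIC = [CO2*]/α₀ = 2.761×10^-5 / 0.008188 = 3.371 mmol/kg
CA = (α₁ + 2α₂)·DIC = (0.9401 + 2×0.05166) × 3.371 = 3.52 mmol/kg

CA = 3.52 mmol/kg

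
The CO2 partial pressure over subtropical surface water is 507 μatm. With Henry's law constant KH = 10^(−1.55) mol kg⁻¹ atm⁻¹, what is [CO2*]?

KH = 10^(−1.55) = 2.818×10^-2 mol kg⁻¹ atm⁻¹
[CO2*] = KH · pCO2 = 2.818×10^-2 × 507×10^-6 atm = 1.43×10^-5 mol/kg

[CO2*] = 14.3 μmol/kg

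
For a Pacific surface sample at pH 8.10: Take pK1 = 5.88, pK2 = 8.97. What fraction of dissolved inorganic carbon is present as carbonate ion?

α₂ = 1 / (1 + [H⁺]/K2 + [H⁺]²/(K1K2)) = 1 / (1 + 10^+0.87 + 10^-1.35)
   = 1 / (1 + 7.4131 + 0.044668) = 1/8.4578 = 0.1182

α₂ = 0.118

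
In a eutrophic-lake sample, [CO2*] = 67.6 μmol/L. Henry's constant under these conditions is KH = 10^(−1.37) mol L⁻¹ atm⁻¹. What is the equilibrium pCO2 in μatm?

pCO2 = 1580 μatm

KH = 10^(−1.37) = 4.266×10^-2 mol L⁻¹ atm⁻¹
pCO2 = [CO2*]/KH = 67.6×10^-6 / 4.266×10^-2 = 1.58×10^-3 atm = 1580 μatm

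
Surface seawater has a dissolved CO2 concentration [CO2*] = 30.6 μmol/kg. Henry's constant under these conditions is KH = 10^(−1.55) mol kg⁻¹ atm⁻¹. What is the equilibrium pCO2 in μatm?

KH = 10^(−1.55) = 2.818×10^-2 mol kg⁻¹ atm⁻¹
pCO2 = [CO2*]/KH = 30.6×10^-6 / 2.818×10^-2 = 1.09×10^-3 atm = 1090 μatm

pCO2 = 1090 μatm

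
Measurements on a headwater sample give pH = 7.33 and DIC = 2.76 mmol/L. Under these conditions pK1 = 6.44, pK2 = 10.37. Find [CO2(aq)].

[CO2*] = 0.315 mmol/L

α₀ = 1 / (1 + K1/[H⁺] + K1K2/[H⁺]²) = 1 / (1 + 10^+0.89 + 10^-2.15)
   = 1 / (1 + 7.7625 + 0.0070795) = 1/8.7696 = 0.1140
[CO2*] = α₀ × DIC = 0.1140 × 2.76 = 0.315 mmol/L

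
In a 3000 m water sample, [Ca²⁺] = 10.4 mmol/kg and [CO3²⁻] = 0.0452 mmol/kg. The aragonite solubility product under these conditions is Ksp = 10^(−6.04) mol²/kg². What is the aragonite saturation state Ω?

Ksp = 10^(−6.04) = 9.120×10^-7
Ω = [Ca²⁺][CO3²⁻]/Ksp = (10.4×10^-3)(0.0452×10^-3) / 9.120×10^-7 = 0.515

Ω = 0.515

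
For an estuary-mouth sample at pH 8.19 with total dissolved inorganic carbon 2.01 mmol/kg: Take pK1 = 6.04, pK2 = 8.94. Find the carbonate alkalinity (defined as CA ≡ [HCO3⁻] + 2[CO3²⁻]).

CA = [HCO3⁻] + 2[CO3²⁻] = (α₁ + 2α₂)·DIC
At pH 8.19: [H⁺]/K1 = 10^-2.15 = 0.0070795, K2/[H⁺] = 10^-0.75 = 0.17783
α₁ = 1/(1 + 0.0070795 + 0.17783) = 1/1.1849 = 0.8439; α₂ = α₁·K2/[H⁺] = 0.1501
α₁ + 2α₂ = 1.1441
CA = 1.1441 × 2.01 = 2.30 mmol/kg

CA = 2.30 mmol/kg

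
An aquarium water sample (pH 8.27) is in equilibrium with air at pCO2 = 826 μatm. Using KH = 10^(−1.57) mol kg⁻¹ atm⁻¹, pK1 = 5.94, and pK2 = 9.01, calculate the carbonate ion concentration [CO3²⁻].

[CO2*] = KH · pCO2 = 10^(−1.57) × 826×10^-6 = 2.223×10^-5 mol/kg
α₀ = 1/(1 + K1/[H⁺] + K1K2/[H⁺]²) = 1/(1 + 10^+2.33 + 10^+1.59) = 0.003942
DIC = [CO2*]/α₀ = 2.223×10^-5 / 0.003942 = 5.640 mmol/kg
[CO3²⁻] = α₂·DIC; α₂ = 0.1533, so [CO3²⁻] = 0.1533 × 5.640 = 0.865 mmol/kg

[CO3²⁻] = 0.865 mmol/kg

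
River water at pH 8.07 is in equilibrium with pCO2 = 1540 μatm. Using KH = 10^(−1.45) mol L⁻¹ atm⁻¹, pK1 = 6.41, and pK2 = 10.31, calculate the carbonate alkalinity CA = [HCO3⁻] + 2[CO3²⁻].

[CO2*] = KH · pCO2 = 10^(−1.45) × 1540×10^-6 = 5.464×10^-5 mol/L
α₀ = 1/(1 + K1/[H⁺] + K1K2/[H⁺]²) = 1/(1 + 10^+1.66 + 10^-0.58) = 0.02129
DIC = [CO2*]/α₀ = 5.464×10^-5 / 0.02129 = 2.567 mmol/L
CA = (α₁ + 2α₂)·DIC = (0.9731 + 2×0.005600) × 2.567 = 2.53 mmol/L

CA = 2.53 mmol/L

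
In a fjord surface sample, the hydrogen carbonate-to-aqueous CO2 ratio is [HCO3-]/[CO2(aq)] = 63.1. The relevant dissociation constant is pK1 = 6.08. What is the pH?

pH = 7.88

From K1 = [H⁺][HCO3-]/[CO2(aq)]:  pH = pK1 + log₁₀([HCO3-]/[CO2(aq)])
log₁₀(63.1) = +1.800
pH = 6.08 + (+1.800) = 7.88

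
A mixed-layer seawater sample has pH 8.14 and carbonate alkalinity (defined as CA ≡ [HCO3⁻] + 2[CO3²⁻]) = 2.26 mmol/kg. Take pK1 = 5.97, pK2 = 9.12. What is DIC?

DIC = 2.08 mmol/kg

CA = [HCO3⁻] + 2[CO3²⁻] = (α₁ + 2α₂)·DIC
At pH 8.14: [H⁺]/K1 = 10^-2.17 = 0.0067608, K2/[H⁺] = 10^-0.98 = 0.10471
α₁ = 1/(1 + 0.0067608 + 0.10471) = 1/1.1115 = 0.8997; α₂ = α₁·K2/[H⁺] = 0.09421
α₁ + 2α₂ = 1.0881
DIC = CA / (α₁ + 2α₂) = 2.26 / 1.0881 = 2.08 mmol/kg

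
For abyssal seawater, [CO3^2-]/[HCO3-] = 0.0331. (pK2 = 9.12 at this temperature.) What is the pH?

From K2 = [H⁺][CO3^2-]/[HCO3-]:  pH = pK2 + log₁₀([CO3^2-]/[HCO3-])
log₁₀(0.0331) = -1.480
pH = 9.12 + (-1.480) = 7.64

pH = 7.64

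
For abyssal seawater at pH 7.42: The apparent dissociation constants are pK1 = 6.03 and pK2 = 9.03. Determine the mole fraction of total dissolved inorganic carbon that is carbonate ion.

α₂ = 0.0230

α₂ = 1 / (1 + [H⁺]/K2 + [H⁺]²/(K1K2)) = 1 / (1 + 10^+1.61 + 10^+0.22)
   = 1 / (1 + 40.738 + 1.6596) = 1/43.398 = 0.02304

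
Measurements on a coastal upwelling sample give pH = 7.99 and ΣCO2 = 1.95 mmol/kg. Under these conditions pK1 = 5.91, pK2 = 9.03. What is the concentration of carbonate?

[CO3²⁻] = 0.162 mmol/kg

α₂ = 1 / (1 + [H⁺]/K2 + [H⁺]²/(K1K2)) = 1 / (1 + 10^+1.04 + 10^-1.04)
   = 1 / (1 + 10.965 + 0.091201) = 1/12.056 = 0.08295
[CO3²⁻] = α₂ × DIC = 0.08295 × 1.95 = 0.162 mmol/kg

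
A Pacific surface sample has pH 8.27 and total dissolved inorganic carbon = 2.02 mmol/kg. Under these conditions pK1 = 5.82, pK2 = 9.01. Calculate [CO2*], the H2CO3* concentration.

α₀ = 1 / (1 + K1/[H⁺] + K1K2/[H⁺]²) = 1 / (1 + 10^+2.45 + 10^+1.71)
   = 1 / (1 + 281.84 + 51.286) = 1/334.12 = 0.002993
[CO2*] = α₀ × DIC = 0.002993 × 2.02 = 0.00605 mmol/kg = 6.05 μmol/kg

[CO2*] = 6.05 μmol/kg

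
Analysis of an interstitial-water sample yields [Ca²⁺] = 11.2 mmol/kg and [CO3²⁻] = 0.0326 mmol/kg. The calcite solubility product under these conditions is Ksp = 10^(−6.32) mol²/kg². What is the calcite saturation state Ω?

Ksp = 10^(−6.32) = 4.786×10^-7
Ω = [Ca²⁺][CO3²⁻]/Ksp = (11.2×10^-3)(0.0326×10^-3) / 4.786×10^-7 = 0.763

Ω = 0.763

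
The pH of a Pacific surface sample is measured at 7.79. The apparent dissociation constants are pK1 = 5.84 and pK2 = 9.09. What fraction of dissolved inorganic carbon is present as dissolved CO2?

α₀ = 1 / (1 + K1/[H⁺] + K1K2/[H⁺]²) = 1 / (1 + 10^+1.95 + 10^+0.65)
   = 1 / (1 + 89.125 + 4.4668) = 1/94.592 = 0.01057

α₀ = 0.0106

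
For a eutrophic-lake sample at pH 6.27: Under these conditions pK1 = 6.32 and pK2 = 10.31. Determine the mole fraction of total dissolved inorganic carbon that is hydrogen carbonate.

α₁ = 0.471

α₁ = 1 / (1 + [H⁺]/K1 + K2/[H⁺]) = 1 / (1 + 10^+0.05 + 10^-4.04)
   = 1 / (1 + 1.1220 + 9.1201×10^-5) = 1/2.1221 = 0.4712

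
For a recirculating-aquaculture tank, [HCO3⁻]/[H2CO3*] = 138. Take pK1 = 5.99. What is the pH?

From K1 = [H⁺][HCO3⁻]/[H2CO3*]:  pH = pK1 + log₁₀([HCO3⁻]/[H2CO3*])
log₁₀(138) = +2.140
pH = 5.99 + (+2.140) = 8.13

pH = 8.13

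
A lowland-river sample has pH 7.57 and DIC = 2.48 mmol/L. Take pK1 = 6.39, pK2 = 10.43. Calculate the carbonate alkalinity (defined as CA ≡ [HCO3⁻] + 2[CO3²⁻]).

CA = 2.33 mmol/L

CA = [HCO3⁻] + 2[CO3²⁻] = (α₁ + 2α₂)·DIC
At pH 7.57: [H⁺]/K1 = 10^-1.18 = 0.066069, K2/[H⁺] = 10^-2.86 = 0.0013804
α₁ = 1/(1 + 0.066069 + 0.0013804) = 1/1.0674 = 0.9368; α₂ = α₁·K2/[H⁺] = 0.001293
α₁ + 2α₂ = 0.9394
CA = 0.9394 × 2.48 = 2.33 mmol/L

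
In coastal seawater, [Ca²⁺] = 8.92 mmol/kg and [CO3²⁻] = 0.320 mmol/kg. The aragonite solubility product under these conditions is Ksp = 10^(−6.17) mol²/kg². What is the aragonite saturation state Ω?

Ksp = 10^(−6.17) = 6.761×10^-7
Ω = [Ca²⁺][CO3²⁻]/Ksp = (8.92×10^-3)(0.320×10^-3) / 6.761×10^-7 = 4.22

Ω = 4.22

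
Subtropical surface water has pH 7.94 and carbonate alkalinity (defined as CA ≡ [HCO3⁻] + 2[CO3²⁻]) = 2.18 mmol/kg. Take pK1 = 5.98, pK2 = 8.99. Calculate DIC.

DIC = 2.04 mmol/kg

CA = [HCO3⁻] + 2[CO3²⁻] = (α₁ + 2α₂)·DIC
At pH 7.94: [H⁺]/K1 = 10^-1.96 = 0.010965, K2/[H⁺] = 10^-1.05 = 0.089125
α₁ = 1/(1 + 0.010965 + 0.089125) = 1/1.1001 = 0.9090; α₂ = α₁·K2/[H⁺] = 0.08102
α₁ + 2α₂ = 1.0710
DIC = CA / (α₁ + 2α₂) = 2.18 / 1.0710 = 2.04 mmol/kg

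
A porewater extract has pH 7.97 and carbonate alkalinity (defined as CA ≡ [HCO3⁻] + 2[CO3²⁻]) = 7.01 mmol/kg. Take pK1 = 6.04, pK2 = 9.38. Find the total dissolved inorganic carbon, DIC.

CA = [HCO3⁻] + 2[CO3²⁻] = (α₁ + 2α₂)·DIC
At pH 7.97: [H⁺]/K1 = 10^-1.93 = 0.011749, K2/[H⁺] = 10^-1.41 = 0.038905
α₁ = 1/(1 + 0.011749 + 0.038905) = 1/1.0507 = 0.9518; α₂ = α₁·K2/[H⁺] = 0.03703
α₁ + 2α₂ = 1.0258
DIC = CA / (α₁ + 2α₂) = 7.01 / 1.0258 = 6.83 mmol/kg

DIC = 6.83 mmol/kg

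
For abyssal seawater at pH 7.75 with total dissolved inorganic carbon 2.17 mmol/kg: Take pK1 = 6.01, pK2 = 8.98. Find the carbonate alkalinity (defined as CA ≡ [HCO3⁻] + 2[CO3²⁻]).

CA = [HCO3⁻] + 2[CO3²⁻] = (α₁ + 2α₂)·DIC
At pH 7.75: [H⁺]/K1 = 10^-1.74 = 0.018197, K2/[H⁺] = 10^-1.23 = 0.058884
α₁ = 1/(1 + 0.018197 + 0.058884) = 1/1.0771 = 0.9284; α₂ = α₁·K2/[H⁺] = 0.05467
α₁ + 2α₂ = 1.0378
CA = 1.0378 × 2.17 = 2.25 mmol/kg

CA = 2.25 mmol/kg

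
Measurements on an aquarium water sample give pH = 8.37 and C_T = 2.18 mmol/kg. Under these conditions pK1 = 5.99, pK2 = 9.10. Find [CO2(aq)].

[CO2*] = 7.63 μmol/kg

α₀ = 1 / (1 + K1/[H⁺] + K1K2/[H⁺]²) = 1 / (1 + 10^+2.38 + 10^+1.65)
   = 1 / (1 + 239.88 + 44.668) = 1/285.55 = 0.003502
[CO2*] = α₀ × DIC = 0.003502 × 2.18 = 0.00763 mmol/kg = 7.63 μmol/kg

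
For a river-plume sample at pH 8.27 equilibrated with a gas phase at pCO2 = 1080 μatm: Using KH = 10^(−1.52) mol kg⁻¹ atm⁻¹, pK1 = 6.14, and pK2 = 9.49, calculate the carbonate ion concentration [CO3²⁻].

[CO2*] = KH · pCO2 = 10^(−1.52) × 1080×10^-6 = 3.262×10^-5 mol/kg
α₀ = 1/(1 + K1/[H⁺] + K1K2/[H⁺]²) = 1/(1 + 10^+2.13 + 10^+0.91) = 0.006943
DIC = [CO2*]/α₀ = 3.262×10^-5 / 0.006943 = 4.697 mmol/kg
[CO3²⁻] = α₂·DIC; α₂ = 0.05644, so [CO3²⁻] = 0.05644 × 4.697 = 0.265 mmol/kg

[CO3²⁻] = 0.265 mmol/kg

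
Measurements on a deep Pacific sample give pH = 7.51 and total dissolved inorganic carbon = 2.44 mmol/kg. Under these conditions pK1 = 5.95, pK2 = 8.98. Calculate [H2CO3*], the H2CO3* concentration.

[CO2*] = 0.0633 mmol/kg

α₀ = 1 / (1 + K1/[H⁺] + K1K2/[H⁺]²) = 1 / (1 + 10^+1.56 + 10^+0.09)
   = 1 / (1 + 36.308 + 1.2303) = 1/38.538 = 0.02595
[CO2*] = α₀ × DIC = 0.02595 × 2.44 = 0.0633 mmol/kg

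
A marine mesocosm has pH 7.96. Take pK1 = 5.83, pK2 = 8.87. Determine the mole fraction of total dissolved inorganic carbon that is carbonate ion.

α₂ = 0.109

α₂ = 1 / (1 + [H⁺]/K2 + [H⁺]²/(K1K2)) = 1 / (1 + 10^+0.91 + 10^-1.22)
   = 1 / (1 + 8.1283 + 0.060256) = 1/9.1886 = 0.1088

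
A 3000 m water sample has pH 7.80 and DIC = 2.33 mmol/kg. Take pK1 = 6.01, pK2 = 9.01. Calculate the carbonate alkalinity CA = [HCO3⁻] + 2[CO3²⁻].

CA = [HCO3⁻] + 2[CO3²⁻] = (α₁ + 2α₂)·DIC
At pH 7.80: [H⁺]/K1 = 10^-1.79 = 0.016218, K2/[H⁺] = 10^-1.21 = 0.061660
α₁ = 1/(1 + 0.016218 + 0.061660) = 1/1.0779 = 0.9277; α₂ = α₁·K2/[H⁺] = 0.05720
α₁ + 2α₂ = 1.0422
CA = 1.0422 × 2.33 = 2.43 mmol/kg

CA = 2.43 mmol/kg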